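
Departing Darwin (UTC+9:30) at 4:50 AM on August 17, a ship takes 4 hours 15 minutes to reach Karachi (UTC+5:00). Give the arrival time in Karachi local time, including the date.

4:35 AM on Aug 17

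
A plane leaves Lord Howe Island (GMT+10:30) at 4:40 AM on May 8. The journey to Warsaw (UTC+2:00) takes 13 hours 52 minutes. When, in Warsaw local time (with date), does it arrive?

Convert departure to UTC: 4:40 AM − 10:30 = 6:10 PM UTC on May 7.
Add 13 hours 52 minutes travel time → 8:02 AM UTC (May 8).
Warsaw is UTC+2:00, so local arrival = 8:02 AM + 2:00 = 10:02 AM on May 8.

10:02 AM on May 8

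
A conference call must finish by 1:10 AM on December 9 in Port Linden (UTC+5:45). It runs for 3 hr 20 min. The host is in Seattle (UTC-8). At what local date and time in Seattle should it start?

8:05 AM on December 8

Target end time in UTC: 1:10 AM − 5:45 = 7:25 PM on Dec 8.
Subtract 3 hours 20 minutes → start 4:05 PM UTC on Dec 8.
Seattle is UTC−8:00: 4:05 PM − 8:00 = 8:05 AM on Dec 8.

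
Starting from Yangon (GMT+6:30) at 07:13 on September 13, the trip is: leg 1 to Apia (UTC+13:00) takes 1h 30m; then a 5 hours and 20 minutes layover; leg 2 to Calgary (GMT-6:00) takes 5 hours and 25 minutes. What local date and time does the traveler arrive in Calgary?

06:58 on September 13

Convert departure to UTC: 07:13 − 6:30 = 00:43 UTC on Sep 13.
Add 1 hour 30 minutes leg 1 → 02:13 UTC.
Add 5 hours and 20 minutes layover in Apia → 07:33 UTC.
Add 5 hours 25 minutes leg 2 → 12:58 UTC.
Calgary is UTC−6:00, so local arrival = 12:58 − 6:00 = 06:58 on Sep 13.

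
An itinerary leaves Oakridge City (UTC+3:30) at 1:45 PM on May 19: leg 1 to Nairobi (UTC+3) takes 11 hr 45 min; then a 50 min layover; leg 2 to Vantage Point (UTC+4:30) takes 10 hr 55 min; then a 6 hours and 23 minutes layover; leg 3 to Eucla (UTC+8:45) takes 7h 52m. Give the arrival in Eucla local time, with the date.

8:45 AM on May 21

Convert departure to UTC: 1:45 PM − 3:30 = 10:15 AM UTC on May 19.
Add 11 hours and 45 minutes leg 1 → 10:00 PM UTC.
Add 50 minutes layover in Nairobi → 10:50 PM UTC.
Add 10 hours 55 minutes leg 2 → 9:45 AM UTC (May 20).
Add 6 hours 23 minutes layover in Vantage Point → 4:08 PM UTC.
Add 7 hours 52 minutes leg 3 → 12:00 AM UTC (May 21).
Eucla is UTC+8:45, so local arrival = 12:00 AM + 8:45 = 8:45 AM on May 21.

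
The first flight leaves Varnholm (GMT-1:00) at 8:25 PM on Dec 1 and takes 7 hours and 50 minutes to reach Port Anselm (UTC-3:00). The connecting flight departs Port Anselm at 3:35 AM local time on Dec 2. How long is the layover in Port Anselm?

1 hour 20 minutes

Convert departure to UTC: 8:25 PM + 1:00 = 9:25 PM UTC on Dec 1.
Add 7 hours and 50 minutes flight time → 5:15 AM UTC (Dec 2).
Port Anselm is UTC−3:00, so local arrival = 5:15 AM − 3:00 = 2:15 AM on Dec 2.
Layover = 3:35 AM − 2:15 AM = 1 hour 20 minutes.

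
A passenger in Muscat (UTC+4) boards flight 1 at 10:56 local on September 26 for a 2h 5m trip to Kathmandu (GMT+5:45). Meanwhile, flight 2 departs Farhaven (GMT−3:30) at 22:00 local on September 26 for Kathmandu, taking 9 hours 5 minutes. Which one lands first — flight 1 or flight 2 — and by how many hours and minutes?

Flight 1 in UTC: 10:56 − 4:00 = 06:56 on Sep 26.
+2 hours 5 minutes → arrive 09:01 UTC on Sep 26.
Flight 2 in UTC: 22:00 + 3:30 = 01:30 on Sep 27.
+9 hours 5 minutes → arrive 10:35 UTC on Sep 27.
Flight 1 lands earlier by 25 hours 34 minutes.

the first, by 25 hours 34 minutes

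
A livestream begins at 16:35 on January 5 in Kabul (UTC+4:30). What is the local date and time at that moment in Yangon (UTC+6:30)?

18:35 on Jan 5

Yangon is 2:00 ahead of Kabul.
Shift by the zone difference: 16:35 + 2:00 = 18:35 on Jan 5 in Yangon.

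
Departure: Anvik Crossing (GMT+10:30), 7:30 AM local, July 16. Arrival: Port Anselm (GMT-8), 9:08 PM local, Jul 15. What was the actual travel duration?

Departure in UTC: 7:30 AM − 10:30 = 9:00 PM on Jul 15.
Arrival in UTC: 9:08 PM + 8:00 = 5:08 AM on Jul 16.
Elapsed = 5:08 AM − 9:00 PM (+1 day) = 8 hours 8 minutes.

8 hours 8 minutes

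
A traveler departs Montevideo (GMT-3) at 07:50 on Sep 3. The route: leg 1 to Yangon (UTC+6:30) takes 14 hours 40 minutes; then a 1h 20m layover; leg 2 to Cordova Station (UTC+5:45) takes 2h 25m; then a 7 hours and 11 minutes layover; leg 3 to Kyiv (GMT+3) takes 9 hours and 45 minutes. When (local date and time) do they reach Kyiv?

01:11 on September 5

Convert departure to UTC: 07:50 + 3:00 = 10:50 UTC on Sep 3.
Add 14 hours and 40 minutes leg 1 → 01:30 UTC (Sep 4).
Add 1 hour 20 minutes layover in Yangon → 02:50 UTC.
Add 2 hours 25 minutes leg 2 → 05:15 UTC.
Add 7 hours and 11 minutes layover in Cordova Station → 12:26 UTC.
Add 9 hours 45 minutes leg 3 → 22:11 UTC.
Kyiv is UTC+3:00, so local arrival = 22:11 + 3:00 = 01:11 on Sep 5.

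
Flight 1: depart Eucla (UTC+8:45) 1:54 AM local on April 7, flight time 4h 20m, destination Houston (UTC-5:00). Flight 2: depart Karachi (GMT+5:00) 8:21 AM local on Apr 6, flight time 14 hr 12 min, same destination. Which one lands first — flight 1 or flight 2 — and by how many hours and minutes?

Flight 1 in UTC: 1:54 AM − 8:45 = 5:09 PM on Apr 6.
+4 hours and 20 minutes → arrive 9:29 PM UTC on Apr 6.
Flight 2 in UTC: 8:21 AM − 5:00 = 3:21 AM on Apr 6.
+14 hours 12 minutes → arrive 5:33 PM UTC on Apr 6.
Flight 2 lands earlier by 3 hours 56 minutes.

the second, by 3 hours 56 minutes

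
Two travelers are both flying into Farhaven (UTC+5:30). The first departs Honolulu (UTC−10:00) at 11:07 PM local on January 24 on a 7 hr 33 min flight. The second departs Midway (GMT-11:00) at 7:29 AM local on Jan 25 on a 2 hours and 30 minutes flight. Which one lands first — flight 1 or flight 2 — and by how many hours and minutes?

Flight 1 in UTC: 11:07 PM + 10:00 = 9:07 AM on Jan 25.
+7 hours 33 minutes → arrive 4:40 PM UTC on Jan 25.
Flight 2 in UTC: 7:29 AM + 11:00 = 6:29 PM on Jan 25.
+2 hours and 30 minutes → arrive 8:59 PM UTC on Jan 25.
Flight 1 lands earlier by 4 hours 19 minutes.

the first, by 4 hours 19 minutes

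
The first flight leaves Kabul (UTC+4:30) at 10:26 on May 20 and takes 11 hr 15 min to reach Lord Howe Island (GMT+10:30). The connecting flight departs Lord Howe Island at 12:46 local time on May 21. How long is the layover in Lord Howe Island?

Convert departure to UTC: 10:26 − 4:30 = 05:56 UTC on May 20.
Add 11 hours and 15 minutes flight time → 17:11 UTC.
Lord Howe Island is UTC+10:30, so local arrival = 17:11 + 10:30 = 03:41 on May 21.
Layover = 12:46 − 03:41 = 9 hours 5 minutes.

9 hours 5 minutes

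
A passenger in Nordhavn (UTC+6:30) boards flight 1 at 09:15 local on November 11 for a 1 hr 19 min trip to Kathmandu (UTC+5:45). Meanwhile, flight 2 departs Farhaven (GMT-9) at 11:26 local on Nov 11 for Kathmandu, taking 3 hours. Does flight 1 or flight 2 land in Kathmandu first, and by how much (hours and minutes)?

the first, by 19 hours 22 minutes

Flight 1 in UTC: 09:15 − 6:30 = 02:45 on Nov 11.
+1 hour 19 minutes → arrive 04:04 UTC on Nov 11.
Flight 2 in UTC: 11:26 + 9:00 = 20:26 on Nov 11.
+3 hours → arrive 23:26 UTC on Nov 11.
Flight 1 lands earlier by 19 hours 22 minutes.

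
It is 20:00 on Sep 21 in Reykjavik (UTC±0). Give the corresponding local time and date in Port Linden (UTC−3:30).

16:30 on September 21

Port Linden is 3:30 behind Reykjavik.
Shift by the zone difference: 20:00 − 3:30 = 16:30 on Sep 21 in Port Linden.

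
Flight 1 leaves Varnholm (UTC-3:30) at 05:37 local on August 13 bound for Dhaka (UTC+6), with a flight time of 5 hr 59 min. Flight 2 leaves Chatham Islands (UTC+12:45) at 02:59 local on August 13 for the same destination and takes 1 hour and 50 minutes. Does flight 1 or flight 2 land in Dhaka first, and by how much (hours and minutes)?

Flight 1 in UTC: 05:37 + 3:30 = 09:07 on Aug 13.
+5 hours 59 minutes → arrive 15:06 UTC on Aug 13.
Flight 2 in UTC: 02:59 − 12:45 = 14:14 on Aug 12.
+1 hour 50 minutes → arrive 16:04 UTC on Aug 12.
Flight 2 lands earlier by 23 hours 2 minutes.

the second, by 23 hours 2 minutes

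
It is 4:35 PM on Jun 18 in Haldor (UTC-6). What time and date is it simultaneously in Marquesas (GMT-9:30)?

1:05 PM on June 18

Marquesas is 3:30 behind Haldor.
Shift by the zone difference: 4:35 PM − 3:30 = 1:05 PM on Jun 18 in Marquesas.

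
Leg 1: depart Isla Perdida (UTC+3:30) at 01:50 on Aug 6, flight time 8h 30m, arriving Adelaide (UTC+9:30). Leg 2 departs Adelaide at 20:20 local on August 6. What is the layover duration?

4 hours

Convert departure to UTC: 01:50 − 3:30 = 22:20 UTC on Aug 5.
Add 8 hours 30 minutes flight time → 06:50 UTC (Aug 6).
Adelaide is UTC+9:30, so local arrival = 06:50 + 9:30 = 16:20 on Aug 6.
Layover = 20:20 − 16:20 = 4 hours.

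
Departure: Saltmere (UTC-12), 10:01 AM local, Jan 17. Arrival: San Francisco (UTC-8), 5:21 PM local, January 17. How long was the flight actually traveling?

Departure in UTC: 10:01 AM + 12:00 = 10:01 PM on Jan 17.
Arrival in UTC: 5:21 PM + 8:00 = 1:21 AM on Jan 18.
Elapsed = 1:21 AM − 10:01 PM (+1 day) = 3 hours 20 minutes.

3 hours 20 minutes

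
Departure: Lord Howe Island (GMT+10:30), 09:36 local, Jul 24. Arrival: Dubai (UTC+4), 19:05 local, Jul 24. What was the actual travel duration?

15 hours 59 minutes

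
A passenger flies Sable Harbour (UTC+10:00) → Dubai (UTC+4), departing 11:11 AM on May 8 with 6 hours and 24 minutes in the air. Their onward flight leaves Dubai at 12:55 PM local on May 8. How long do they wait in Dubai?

Convert departure to UTC: 11:11 AM − 10:00 = 1:11 AM UTC on May 8.
Add 6 hours and 24 minutes flight time → 7:35 AM UTC.
Dubai is UTC+4:00, so local arrival = 7:35 AM + 4:00 = 11:35 AM on May 8.
Layover = 12:55 PM − 11:35 AM = 1 hour 20 minutes.

1 hour 20 minutes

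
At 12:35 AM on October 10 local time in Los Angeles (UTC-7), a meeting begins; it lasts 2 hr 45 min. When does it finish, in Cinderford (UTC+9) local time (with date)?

Convert start to UTC: 12:35 AM + 7:00 = 7:35 AM UTC on Oct 10.
Add 2 hours and 45 minutes duration → 10:20 AM UTC.
Cinderford is UTC+9:00, so local end time = 10:20 AM + 9:00 = 7:20 PM on Oct 10.

7:20 PM on October 10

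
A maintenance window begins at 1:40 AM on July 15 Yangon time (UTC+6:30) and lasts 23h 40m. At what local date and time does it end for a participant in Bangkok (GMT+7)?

1:50 AM on Jul 16

Convert start to UTC: 1:40 AM − 6:30 = 7:10 PM UTC on Jul 14.
Add 23 hours and 40 minutes duration → 6:50 PM UTC (Jul 15).
Bangkok is UTC+7:00, so local end time = 6:50 PM + 7:00 = 1:50 AM on Jul 16.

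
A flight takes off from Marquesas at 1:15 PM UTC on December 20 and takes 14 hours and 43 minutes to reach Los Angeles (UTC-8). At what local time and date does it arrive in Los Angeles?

7:58 PM on December 20

Departure is given in UTC: 1:15 PM on Dec 20.
Add 14 hours 43 minutes → 3:58 AM UTC (Dec 21).
Los Angeles is UTC−8:00: 3:58 AM − 8:00 = 7:58 PM on Dec 20.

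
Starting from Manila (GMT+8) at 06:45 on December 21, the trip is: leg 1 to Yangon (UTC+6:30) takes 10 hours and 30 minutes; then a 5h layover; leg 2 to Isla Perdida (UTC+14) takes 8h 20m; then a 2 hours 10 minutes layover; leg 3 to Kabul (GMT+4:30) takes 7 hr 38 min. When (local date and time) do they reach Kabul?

Convert departure to UTC: 06:45 − 8:00 = 22:45 UTC on Dec 20.
Add 10 hours 30 minutes leg 1 → 09:15 UTC (Dec 21).
Add 5 hours layover in Yangon → 14:15 UTC.
Add 8 hours and 20 minutes leg 2 → 22:35 UTC.
Add 2 hours and 10 minutes layover in Isla Perdida → 00:45 UTC (Dec 22).
Add 7 hours and 38 minutes leg 3 → 08:23 UTC.
Kabul is UTC+4:30, so local arrival = 08:23 + 4:30 = 12:53 on Dec 22.

12:53 on December 22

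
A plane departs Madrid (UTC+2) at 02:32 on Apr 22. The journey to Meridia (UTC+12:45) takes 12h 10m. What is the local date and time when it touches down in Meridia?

Convert departure to UTC: 02:32 − 2:00 = 00:32 UTC on Apr 22.
Add 12 hours and 10 minutes travel time → 12:42 UTC.
Meridia is UTC+12:45, so local arrival = 12:42 + 12:45 = 01:27 on Apr 23.

01:27 on April 23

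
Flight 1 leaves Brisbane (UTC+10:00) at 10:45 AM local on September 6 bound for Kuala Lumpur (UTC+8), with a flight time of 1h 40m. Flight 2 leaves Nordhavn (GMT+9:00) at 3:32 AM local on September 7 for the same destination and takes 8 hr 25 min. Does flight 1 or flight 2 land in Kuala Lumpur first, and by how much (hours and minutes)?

the first, by 24 hours 32 minutes

Flight 1 in UTC: 10:45 AM − 10:00 = 12:45 AM on Sep 6.
+1 hour and 40 minutes → arrive 2:25 AM UTC on Sep 6.
Flight 2 in UTC: 3:32 AM − 9:00 = 6:32 PM on Sep 6.
+8 hours and 25 minutes → arrive 2:57 AM UTC on Sep 7.
Flight 1 lands earlier by 24 hours 32 minutes.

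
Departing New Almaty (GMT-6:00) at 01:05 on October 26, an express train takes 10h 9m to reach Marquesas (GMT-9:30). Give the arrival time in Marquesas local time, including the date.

Convert departure to UTC: 01:05 + 6:00 = 07:05 UTC on Oct 26.
Add 10 hours and 9 minutes travel time → 17:14 UTC.
Marquesas is UTC−9:30, so local arrival = 17:14 − 9:30 = 07:44 on Oct 26.

07:44 on October 26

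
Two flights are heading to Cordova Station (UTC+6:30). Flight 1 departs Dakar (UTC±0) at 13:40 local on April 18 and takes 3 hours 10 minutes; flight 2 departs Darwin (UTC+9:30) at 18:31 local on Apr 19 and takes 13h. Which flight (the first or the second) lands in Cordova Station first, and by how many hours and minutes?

the first, by 29 hours 11 minutes

Flight 1 departs at 13:40 UTC (Apr 18).
+3 hours 10 minutes → arrive 16:50 UTC on Apr 18.
Flight 2 in UTC: 18:31 − 9:30 = 09:01 on Apr 19.
+13 hours → arrive 22:01 UTC on Apr 19.
Flight 1 lands earlier by 29 hours 11 minutes.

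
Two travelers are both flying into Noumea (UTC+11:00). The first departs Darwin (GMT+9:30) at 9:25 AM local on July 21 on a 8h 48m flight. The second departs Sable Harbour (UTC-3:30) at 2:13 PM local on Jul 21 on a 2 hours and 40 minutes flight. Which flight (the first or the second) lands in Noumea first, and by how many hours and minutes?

the first, by 11 hours 40 minutes

Flight 1 in UTC: 9:25 AM − 9:30 = 11:55 PM on Jul 20.
+8 hours 48 minutes → arrive 8:43 AM UTC on Jul 21.
Flight 2 in UTC: 2:13 PM + 3:30 = 5:43 PM on Jul 21.
+2 hours 40 minutes → arrive 8:23 PM UTC on Jul 21.
Flight 1 lands earlier by 11 hours 40 minutes.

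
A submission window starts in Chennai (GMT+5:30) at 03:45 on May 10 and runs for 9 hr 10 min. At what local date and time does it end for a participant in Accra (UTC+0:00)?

Accra is 5:30 behind Chennai.
After 9 hours 10 minutes it is 12:55 in Chennai.
Shift by the zone difference: 12:55 − 5:30 = 07:25 on May 10 in Accra.

07:25 on May 10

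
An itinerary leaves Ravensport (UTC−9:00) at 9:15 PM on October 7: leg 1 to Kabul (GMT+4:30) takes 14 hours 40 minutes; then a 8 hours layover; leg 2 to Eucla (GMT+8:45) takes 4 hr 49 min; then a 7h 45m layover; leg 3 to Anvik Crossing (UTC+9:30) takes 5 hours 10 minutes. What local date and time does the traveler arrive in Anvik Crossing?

8:09 AM on October 10

Convert departure to UTC: 9:15 PM + 9:00 = 6:15 AM UTC on Oct 8.
Add 14 hours 40 minutes leg 1 → 8:55 PM UTC.
Add 8 hours layover in Kabul → 4:55 AM UTC (Oct 9).
Add 4 hours 49 minutes leg 2 → 9:44 AM UTC.
Add 7 hours and 45 minutes layover in Eucla → 5:29 PM UTC.
Add 5 hours and 10 minutes leg 3 → 10:39 PM UTC.
Anvik Crossing is UTC+9:30, so local arrival = 10:39 PM + 9:30 = 8:09 AM on Oct 10.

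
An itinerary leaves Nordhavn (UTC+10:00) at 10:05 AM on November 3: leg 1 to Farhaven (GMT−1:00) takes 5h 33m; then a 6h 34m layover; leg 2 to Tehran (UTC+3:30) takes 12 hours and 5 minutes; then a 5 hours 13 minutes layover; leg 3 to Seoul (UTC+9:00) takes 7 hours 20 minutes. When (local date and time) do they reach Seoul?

9:50 PM on Nov 4

Convert departure to UTC: 10:05 AM − 10:00 = 12:05 AM UTC on Nov 3.
Add 5 hours 33 minutes leg 1 → 5:38 AM UTC.
Add 6 hours and 34 minutes layover in Farhaven → 12:12 PM UTC.
Add 12 hours and 5 minutes leg 2 → 12:17 AM UTC (Nov 4).
Add 5 hours 13 minutes layover in Tehran → 5:30 AM UTC.
Add 7 hours 20 minutes leg 3 → 12:50 PM UTC.
Seoul is UTC+9:00, so local arrival = 12:50 PM + 9:00 = 9:50 PM on Nov 4.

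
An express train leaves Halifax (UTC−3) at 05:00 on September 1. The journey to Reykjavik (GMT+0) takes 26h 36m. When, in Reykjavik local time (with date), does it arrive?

10:36 on September 2

Convert departure to UTC: 05:00 + 3:00 = 08:00 UTC on Sep 1.
Add 26 hours and 36 minutes travel time → 10:36 UTC (Sep 2).
Reykjavik is UTC+0, so local arrival is the same: 10:36 on Sep 2.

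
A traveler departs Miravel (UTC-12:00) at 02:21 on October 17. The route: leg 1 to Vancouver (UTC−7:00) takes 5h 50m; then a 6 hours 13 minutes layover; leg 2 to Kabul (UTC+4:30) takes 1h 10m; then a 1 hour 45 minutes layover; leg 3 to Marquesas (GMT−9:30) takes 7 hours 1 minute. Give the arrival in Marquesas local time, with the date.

Convert departure to UTC: 02:21 + 12:00 = 14:21 UTC on Oct 17.
Add 5 hours and 50 minutes leg 1 → 20:11 UTC.
Add 6 hours 13 minutes layover in Vancouver → 02:24 UTC (Oct 18).
Add 1 hour 10 minutes leg 2 → 03:34 UTC.
Add 1 hour 45 minutes layover in Kabul → 05:19 UTC.
Add 7 hours and 1 minute leg 3 → 12:20 UTC.
Marquesas is UTC−9:30, so local arrival = 12:20 − 9:30 = 02:50 on Oct 18.

02:50 on Oct 18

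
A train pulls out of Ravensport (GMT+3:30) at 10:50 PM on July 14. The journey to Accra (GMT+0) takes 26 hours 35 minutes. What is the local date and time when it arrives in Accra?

Convert departure to UTC: 10:50 PM − 3:30 = 7:20 PM UTC on Jul 14.
Add 26 hours 35 minutes travel time → 9:55 PM UTC (Jul 15).
Accra is UTC+0, so local arrival is the same: 9:55 PM on Jul 15.

9:55 PM on Jul 15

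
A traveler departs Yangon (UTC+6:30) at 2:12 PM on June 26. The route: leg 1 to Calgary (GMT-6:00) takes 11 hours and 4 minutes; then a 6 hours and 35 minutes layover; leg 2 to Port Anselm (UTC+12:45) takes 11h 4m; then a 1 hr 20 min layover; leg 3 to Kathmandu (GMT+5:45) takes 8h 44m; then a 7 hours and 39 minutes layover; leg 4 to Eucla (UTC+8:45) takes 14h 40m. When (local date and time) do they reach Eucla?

5:33 AM on Jun 29

Convert departure to UTC: 2:12 PM − 6:30 = 7:42 AM UTC on Jun 26.
Add 11 hours 4 minutes leg 1 → 6:46 PM UTC.
Add 6 hours and 35 minutes layover in Calgary → 1:21 AM UTC (Jun 27).
Add 11 hours 4 minutes leg 2 → 12:25 PM UTC.
Add 1 hour 20 minutes layover in Port Anselm → 1:45 PM UTC.
Add 8 hours and 44 minutes leg 3 → 10:29 PM UTC.
Add 7 hours and 39 minutes layover in Kathmandu → 6:08 AM UTC (Jun 28).
Add 14 hours and 40 minutes leg 4 → 8:48 PM UTC.
Eucla is UTC+8:45, so local arrival = 8:48 PM + 8:45 = 5:33 AM on Jun 29.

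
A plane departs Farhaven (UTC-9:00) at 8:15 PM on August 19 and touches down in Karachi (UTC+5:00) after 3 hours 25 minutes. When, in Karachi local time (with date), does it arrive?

1:40 PM on August 20

Convert departure to UTC: 8:15 PM + 9:00 = 5:15 AM UTC on Aug 20.
Add 3 hours and 25 minutes travel time → 8:40 AM UTC.
Karachi is UTC+5:00, so local arrival = 8:40 AM + 5:00 = 1:40 PM on Aug 20.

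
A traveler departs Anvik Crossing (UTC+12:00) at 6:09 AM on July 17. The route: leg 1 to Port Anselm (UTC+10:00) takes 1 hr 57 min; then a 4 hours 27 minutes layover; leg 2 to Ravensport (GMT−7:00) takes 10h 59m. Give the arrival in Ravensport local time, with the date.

Convert departure to UTC: 6:09 AM − 12:00 = 6:09 PM UTC on Jul 16.
Add 1 hour and 57 minutes leg 1 → 8:06 PM UTC.
Add 4 hours and 27 minutes layover in Port Anselm → 12:33 AM UTC (Jul 17).
Add 10 hours 59 minutes leg 2 → 11:32 AM UTC.
Ravensport is UTC−7:00, so local arrival = 11:32 AM − 7:00 = 4:32 AM on Jul 17.

4:32 AM on Jul 17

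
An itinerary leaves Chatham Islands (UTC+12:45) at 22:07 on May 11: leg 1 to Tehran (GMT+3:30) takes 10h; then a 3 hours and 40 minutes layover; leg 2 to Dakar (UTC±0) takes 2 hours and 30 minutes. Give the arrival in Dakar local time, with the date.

Convert departure to UTC: 22:07 − 12:45 = 09:22 UTC on May 11.
Add 10 hours leg 1 → 19:22 UTC.
Add 3 hours 40 minutes layover in Tehran → 23:02 UTC.
Add 2 hours 30 minutes leg 2 → 01:32 UTC (May 12).
Dakar is UTC+0, so local arrival is the same: 01:32 on May 12.

01:32 on May 12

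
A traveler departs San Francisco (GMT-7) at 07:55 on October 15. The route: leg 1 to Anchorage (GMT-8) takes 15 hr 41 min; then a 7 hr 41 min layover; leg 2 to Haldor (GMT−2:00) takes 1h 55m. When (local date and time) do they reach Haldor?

14:12 on October 16

Convert departure to UTC: 07:55 + 7:00 = 14:55 UTC on Oct 15.
Add 15 hours and 41 minutes leg 1 → 06:36 UTC (Oct 16).
Add 7 hours 41 minutes layover in Anchorage → 14:17 UTC.
Add 1 hour and 55 minutes leg 2 → 16:12 UTC.
Haldor is UTC−2:00, so local arrival = 16:12 − 2:00 = 14:12 on Oct 16.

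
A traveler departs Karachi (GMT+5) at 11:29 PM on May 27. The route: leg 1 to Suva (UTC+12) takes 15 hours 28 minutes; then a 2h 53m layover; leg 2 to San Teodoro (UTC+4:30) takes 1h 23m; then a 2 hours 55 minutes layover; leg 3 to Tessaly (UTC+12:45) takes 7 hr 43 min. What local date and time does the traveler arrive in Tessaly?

Convert departure to UTC: 11:29 PM − 5:00 = 6:29 PM UTC on May 27.
Add 15 hours 28 minutes leg 1 → 9:57 AM UTC (May 28).
Add 2 hours 53 minutes layover in Suva → 12:50 PM UTC.
Add 1 hour 23 minutes leg 2 → 2:13 PM UTC.
Add 2 hours 55 minutes layover in San Teodoro → 5:08 PM UTC.
Add 7 hours 43 minutes leg 3 → 12:51 AM UTC (May 29).
Tessaly is UTC+12:45, so local arrival = 12:51 AM + 12:45 = 1:36 PM on May 29.

1:36 PM on May 29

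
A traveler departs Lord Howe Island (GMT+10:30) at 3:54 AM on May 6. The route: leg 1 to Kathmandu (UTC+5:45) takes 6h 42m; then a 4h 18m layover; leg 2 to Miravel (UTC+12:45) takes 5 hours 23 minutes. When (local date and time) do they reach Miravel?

Convert departure to UTC: 3:54 AM − 10:30 = 5:24 PM UTC on May 5.
Add 6 hours 42 minutes leg 1 → 12:06 AM UTC (May 6).
Add 4 hours 18 minutes layover in Kathmandu → 4:24 AM UTC.
Add 5 hours and 23 minutes leg 2 → 9:47 AM UTC.
Miravel is UTC+12:45, so local arrival = 9:47 AM + 12:45 = 10:32 PM on May 6.

10:32 PM on May 6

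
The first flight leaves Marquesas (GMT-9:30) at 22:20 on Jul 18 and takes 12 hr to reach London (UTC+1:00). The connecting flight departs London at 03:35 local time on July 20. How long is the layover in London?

Convert departure to UTC: 22:20 + 9:30 = 07:50 UTC on Jul 19.
Add 12 hours flight time → 19:50 UTC.
London is UTC+1:00, so local arrival = 19:50 + 1:00 = 20:50 on Jul 19.
Layover = 03:35 − 20:50 (+1 day) = 6 hours 45 minutes.

6 hours 45 minutes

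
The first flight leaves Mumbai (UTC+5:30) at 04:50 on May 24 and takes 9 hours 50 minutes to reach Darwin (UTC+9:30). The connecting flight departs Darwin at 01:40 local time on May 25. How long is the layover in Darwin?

7 hours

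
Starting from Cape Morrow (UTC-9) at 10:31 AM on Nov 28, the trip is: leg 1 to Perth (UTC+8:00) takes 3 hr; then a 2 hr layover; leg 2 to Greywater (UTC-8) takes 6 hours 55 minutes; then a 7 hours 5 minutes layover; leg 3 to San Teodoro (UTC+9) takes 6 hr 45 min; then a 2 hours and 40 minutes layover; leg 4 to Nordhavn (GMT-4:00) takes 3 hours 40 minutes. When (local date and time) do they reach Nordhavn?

Convert departure to UTC: 10:31 AM + 9:00 = 7:31 PM UTC on Nov 28.
Add 3 hours leg 1 → 10:31 PM UTC.
Add 2 hours layover in Perth → 12:31 AM UTC (Nov 29).
Add 6 hours 55 minutes leg 2 → 7:26 AM UTC.
Add 7 hours 5 minutes layover in Greywater → 2:31 PM UTC.
Add 6 hours and 45 minutes leg 3 → 9:16 PM UTC.
Add 2 hours and 40 minutes layover in San Teodoro → 11:56 PM UTC.
Add 3 hours 40 minutes leg 4 → 3:36 AM UTC (Nov 30).
Nordhavn is UTC−4:00, so local arrival = 3:36 AM − 4:00 = 11:36 PM on Nov 29.

11:36 PM on Nov 29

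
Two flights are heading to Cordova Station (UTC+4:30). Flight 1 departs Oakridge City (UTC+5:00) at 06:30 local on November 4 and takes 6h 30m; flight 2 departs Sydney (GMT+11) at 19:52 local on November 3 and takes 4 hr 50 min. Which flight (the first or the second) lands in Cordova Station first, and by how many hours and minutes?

the second, by 18 hours 18 minutes

Flight 1 in UTC: 06:30 − 5:00 = 01:30 on Nov 4.
+6 hours 30 minutes → arrive 08:00 UTC on Nov 4.
Flight 2 in UTC: 19:52 − 11:00 = 08:52 on Nov 3.
+4 hours and 50 minutes → arrive 13:42 UTC on Nov 3.
Flight 2 lands earlier by 18 hours 18 minutes.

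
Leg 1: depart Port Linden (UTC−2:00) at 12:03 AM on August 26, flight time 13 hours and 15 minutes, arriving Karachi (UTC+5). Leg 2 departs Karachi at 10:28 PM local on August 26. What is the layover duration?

Convert departure to UTC: 12:03 AM + 2:00 = 2:03 AM UTC on Aug 26.
Add 13 hours and 15 minutes flight time → 3:18 PM UTC.
Karachi is UTC+5:00, so local arrival = 3:18 PM + 5:00 = 8:18 PM on Aug 26.
Layover = 10:28 PM − 8:18 PM = 2 hours 10 minutes.

2 hours 10 minutes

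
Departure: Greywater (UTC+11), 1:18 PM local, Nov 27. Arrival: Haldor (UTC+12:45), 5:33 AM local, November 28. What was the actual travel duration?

14 hours 30 minutes

Departure in UTC: 1:18 PM − 11:00 = 2:18 AM on Nov 27.
Arrival in UTC: 5:33 AM − 12:45 = 4:48 PM on Nov 27.
Elapsed = 4:48 PM − 2:18 AM = 14 hours 30 minutes.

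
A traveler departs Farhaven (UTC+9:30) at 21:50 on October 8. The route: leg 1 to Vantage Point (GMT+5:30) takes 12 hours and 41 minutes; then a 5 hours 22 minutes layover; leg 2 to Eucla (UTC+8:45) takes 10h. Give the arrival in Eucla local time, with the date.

01:08 on Oct 10

Convert departure to UTC: 21:50 − 9:30 = 12:20 UTC on Oct 8.
Add 12 hours 41 minutes leg 1 → 01:01 UTC (Oct 9).
Add 5 hours and 22 minutes layover in Vantage Point → 06:23 UTC.
Add 10 hours leg 2 → 16:23 UTC.
Eucla is UTC+8:45, so local arrival = 16:23 + 8:45 = 01:08 on Oct 10.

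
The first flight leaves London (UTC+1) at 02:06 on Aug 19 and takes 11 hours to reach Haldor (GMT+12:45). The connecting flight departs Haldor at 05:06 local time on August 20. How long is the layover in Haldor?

Convert departure to UTC: 02:06 − 1:00 = 01:06 UTC on Aug 19.
Add 11 hours flight time → 12:06 UTC.
Haldor is UTC+12:45, so local arrival = 12:06 + 12:45 = 00:51 on Aug 20.
Layover = 05:06 − 00:51 = 4 hours 15 minutes.

4 hours 15 minutes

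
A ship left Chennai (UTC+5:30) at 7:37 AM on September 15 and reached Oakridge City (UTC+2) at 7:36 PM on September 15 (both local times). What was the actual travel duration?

Oakridge City is 3:30 behind Chennai.
Clock-face elapsed time (ignoring zones) is 11 hours 59 minutes.
Actual elapsed = 11 hours 59 minutes + 3:30 = 15 hours 29 minutes.

15 hours 29 minutes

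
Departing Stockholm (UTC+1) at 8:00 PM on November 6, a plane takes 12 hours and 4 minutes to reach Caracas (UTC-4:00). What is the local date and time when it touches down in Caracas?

Convert departure to UTC: 8:00 PM − 1:00 = 7:00 PM UTC on Nov 6.
Add 12 hours and 4 minutes travel time → 7:04 AM UTC (Nov 7).
Caracas is UTC−4:00, so local arrival = 7:04 AM − 4:00 = 3:04 AM on Nov 7.

3:04 AM on November 7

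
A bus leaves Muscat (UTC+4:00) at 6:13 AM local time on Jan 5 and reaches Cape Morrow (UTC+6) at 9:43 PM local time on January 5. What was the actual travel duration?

Departure in UTC: 6:13 AM − 4:00 = 2:13 AM on Jan 5.
Arrival in UTC: 9:43 PM − 6:00 = 3:43 PM on Jan 5.
Elapsed = 3:43 PM − 2:13 AM = 13 hours 30 minutes.

13 hours 30 minutes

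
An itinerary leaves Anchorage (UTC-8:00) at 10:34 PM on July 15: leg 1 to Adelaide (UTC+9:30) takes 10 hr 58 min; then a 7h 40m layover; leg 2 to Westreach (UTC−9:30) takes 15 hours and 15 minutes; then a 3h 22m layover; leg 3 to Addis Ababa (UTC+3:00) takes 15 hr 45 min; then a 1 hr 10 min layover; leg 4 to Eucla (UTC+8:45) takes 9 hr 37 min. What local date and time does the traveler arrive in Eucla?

7:06 AM on July 19

Convert departure to UTC: 10:34 PM + 8:00 = 6:34 AM UTC on Jul 16.
Add 10 hours and 58 minutes leg 1 → 5:32 PM UTC.
Add 7 hours 40 minutes layover in Adelaide → 1:12 AM UTC (Jul 17).
Add 15 hours and 15 minutes leg 2 → 4:27 PM UTC.
Add 3 hours and 22 minutes layover in Westreach → 7:49 PM UTC.
Add 15 hours 45 minutes leg 3 → 11:34 AM UTC (Jul 18).
Add 1 hour and 10 minutes layover in Addis Ababa → 12:44 PM UTC.
Add 9 hours and 37 minutes leg 4 → 10:21 PM UTC.
Eucla is UTC+8:45, so local arrival = 10:21 PM + 8:45 = 7:06 AM on Jul 19.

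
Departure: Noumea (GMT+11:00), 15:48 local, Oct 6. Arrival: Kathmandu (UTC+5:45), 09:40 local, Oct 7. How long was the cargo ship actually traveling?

23 hours 7 minutes

Departure in UTC: 15:48 − 11:00 = 04:48 on Oct 6.
Arrival in UTC: 09:40 − 5:45 = 03:55 on Oct 7.
Elapsed = 03:55 − 04:48 (+1 day) = 23 hours 7 minutes.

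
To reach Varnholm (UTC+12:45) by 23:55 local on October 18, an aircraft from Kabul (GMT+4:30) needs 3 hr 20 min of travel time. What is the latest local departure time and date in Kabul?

12:20 on Oct 18

Target arrival in UTC: 23:55 − 12:45 = 11:10 on Oct 18.
Subtract 3 hours and 20 minutes → departure 07:50 UTC on Oct 18.
Kabul is UTC+4:30: 07:50 + 4:30 = 12:20 on Oct 18.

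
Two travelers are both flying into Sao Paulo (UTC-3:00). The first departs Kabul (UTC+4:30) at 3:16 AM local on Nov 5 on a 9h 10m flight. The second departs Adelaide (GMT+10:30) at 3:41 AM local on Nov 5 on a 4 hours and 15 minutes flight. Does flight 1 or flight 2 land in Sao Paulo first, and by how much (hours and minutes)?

Flight 1 in UTC: 3:16 AM − 4:30 = 10:46 PM on Nov 4.
+9 hours 10 minutes → arrive 7:56 AM UTC on Nov 5.
Flight 2 in UTC: 3:41 AM − 10:30 = 5:11 PM on Nov 4.
+4 hours and 15 minutes → arrive 9:26 PM UTC on Nov 4.
Flight 2 lands earlier by 10 hours 30 minutes.

the second, by 10 hours 30 minutes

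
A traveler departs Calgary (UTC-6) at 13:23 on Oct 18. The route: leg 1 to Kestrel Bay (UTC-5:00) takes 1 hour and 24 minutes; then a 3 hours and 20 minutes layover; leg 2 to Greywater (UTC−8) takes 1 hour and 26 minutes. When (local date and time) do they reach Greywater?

Convert departure to UTC: 13:23 + 6:00 = 19:23 UTC on Oct 18.
Add 1 hour 24 minutes leg 1 → 20:47 UTC.
Add 3 hours 20 minutes layover in Kestrel Bay → 00:07 UTC (Oct 19).
Add 1 hour 26 minutes leg 2 → 01:33 UTC.
Greywater is UTC−8:00, so local arrival = 01:33 − 8:00 = 17:33 on Oct 18.

17:33 on Oct 18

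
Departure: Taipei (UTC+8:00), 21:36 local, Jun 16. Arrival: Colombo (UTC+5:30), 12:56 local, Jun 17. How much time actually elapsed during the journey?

17 hours 50 minutes

Colombo is 2:30 behind Taipei.
Clock-face elapsed time (ignoring zones) is 15 hours 20 minutes.
Actual elapsed = 15 hours 20 minutes + 2:30 = 17 hours 50 minutes.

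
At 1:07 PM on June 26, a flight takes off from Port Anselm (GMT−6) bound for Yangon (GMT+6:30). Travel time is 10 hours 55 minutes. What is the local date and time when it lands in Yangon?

Convert departure to UTC: 1:07 PM + 6:00 = 7:07 PM UTC on Jun 26.
Add 10 hours 55 minutes travel time → 6:02 AM UTC (Jun 27).
Yangon is UTC+6:30, so local arrival = 6:02 AM + 6:30 = 12:32 PM on Jun 27.

12:32 PM on June 27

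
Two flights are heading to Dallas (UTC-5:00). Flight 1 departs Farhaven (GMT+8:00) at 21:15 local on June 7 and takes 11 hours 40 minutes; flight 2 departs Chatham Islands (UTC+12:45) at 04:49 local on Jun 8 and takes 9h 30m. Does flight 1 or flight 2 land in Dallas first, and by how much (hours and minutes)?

the first, by 39 minutes

Flight 1 in UTC: 21:15 − 8:00 = 13:15 on Jun 7.
+11 hours 40 minutes → arrive 00:55 UTC on Jun 8.
Flight 2 in UTC: 04:49 − 12:45 = 16:04 on Jun 7.
+9 hours and 30 minutes → arrive 01:34 UTC on Jun 8.
Flight 1 lands earlier by 39 minutes.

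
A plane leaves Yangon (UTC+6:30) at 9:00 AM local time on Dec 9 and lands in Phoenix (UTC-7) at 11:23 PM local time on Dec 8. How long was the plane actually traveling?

3 hours 53 minutes

Phoenix is 13:30 behind Yangon.
Clock-face elapsed time (ignoring zones) is −9 hours 37 minutes.
Actual elapsed = −9 hours 37 minutes + 13:30 = 3 hours 53 minutes.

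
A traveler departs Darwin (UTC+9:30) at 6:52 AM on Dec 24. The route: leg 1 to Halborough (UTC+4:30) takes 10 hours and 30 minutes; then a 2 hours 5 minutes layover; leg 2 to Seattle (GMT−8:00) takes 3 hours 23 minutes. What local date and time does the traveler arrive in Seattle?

5:20 AM on Dec 24

Convert departure to UTC: 6:52 AM − 9:30 = 9:22 PM UTC on Dec 23.
Add 10 hours and 30 minutes leg 1 → 7:52 AM UTC (Dec 24).
Add 2 hours 5 minutes layover in Halborough → 9:57 AM UTC.
Add 3 hours and 23 minutes leg 2 → 1:20 PM UTC.
Seattle is UTC−8:00, so local arrival = 1:20 PM − 8:00 = 5:20 AM on Dec 24.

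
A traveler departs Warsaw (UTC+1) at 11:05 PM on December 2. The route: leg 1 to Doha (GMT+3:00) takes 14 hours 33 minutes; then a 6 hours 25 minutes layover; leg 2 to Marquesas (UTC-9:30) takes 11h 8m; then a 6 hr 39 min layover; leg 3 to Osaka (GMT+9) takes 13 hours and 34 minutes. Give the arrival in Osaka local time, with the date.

Convert departure to UTC: 11:05 PM − 1:00 = 10:05 PM UTC on Dec 2.
Add 14 hours and 33 minutes leg 1 → 12:38 PM UTC (Dec 3).
Add 6 hours and 25 minutes layover in Doha → 7:03 PM UTC.
Add 11 hours and 8 minutes leg 2 → 6:11 AM UTC (Dec 4).
Add 6 hours and 39 minutes layover in Marquesas → 12:50 PM UTC.
Add 13 hours and 34 minutes leg 3 → 2:24 AM UTC (Dec 5).
Osaka is UTC+9:00, so local arrival = 2:24 AM + 9:00 = 11:24 AM on Dec 5.

11:24 AM on December 5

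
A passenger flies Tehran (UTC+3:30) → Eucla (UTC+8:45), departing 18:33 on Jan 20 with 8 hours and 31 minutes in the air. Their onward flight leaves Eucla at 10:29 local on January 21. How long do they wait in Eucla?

Convert departure to UTC: 18:33 − 3:30 = 15:03 UTC on Jan 20.
Add 8 hours and 31 minutes flight time → 23:34 UTC.
Eucla is UTC+8:45, so local arrival = 23:34 + 8:45 = 08:19 on Jan 21.
Layover = 10:29 − 08:19 = 2 hours 10 minutes.

2 hours 10 minutes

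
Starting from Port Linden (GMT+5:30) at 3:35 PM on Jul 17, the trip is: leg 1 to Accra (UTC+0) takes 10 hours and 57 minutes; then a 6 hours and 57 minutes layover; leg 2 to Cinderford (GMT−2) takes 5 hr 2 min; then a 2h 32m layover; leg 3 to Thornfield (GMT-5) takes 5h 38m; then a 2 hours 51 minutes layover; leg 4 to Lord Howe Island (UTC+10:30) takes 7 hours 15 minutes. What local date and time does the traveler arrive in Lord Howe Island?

Convert departure to UTC: 3:35 PM − 5:30 = 10:05 AM UTC on Jul 17.
Add 10 hours 57 minutes leg 1 → 9:02 PM UTC.
Add 6 hours and 57 minutes layover in Accra → 3:59 AM UTC (Jul 18).
Add 5 hours and 2 minutes leg 2 → 9:01 AM UTC.
Add 2 hours 32 minutes layover in Cinderford → 11:33 AM UTC.
Add 5 hours and 38 minutes leg 3 → 5:11 PM UTC.
Add 2 hours and 51 minutes layover in Thornfield → 8:02 PM UTC.
Add 7 hours 15 minutes leg 4 → 3:17 AM UTC (Jul 19).
Lord Howe Island is UTC+10:30, so local arrival = 3:17 AM + 10:30 = 1:47 PM on Jul 19.

1:47 PM on Jul 19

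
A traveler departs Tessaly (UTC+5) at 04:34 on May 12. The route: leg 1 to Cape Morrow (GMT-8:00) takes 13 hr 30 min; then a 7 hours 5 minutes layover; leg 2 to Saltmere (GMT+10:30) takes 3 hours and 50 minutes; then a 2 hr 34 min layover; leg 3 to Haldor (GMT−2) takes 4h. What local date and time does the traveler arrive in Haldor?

04:33 on May 13

Convert departure to UTC: 04:34 − 5:00 = 23:34 UTC on May 11.
Add 13 hours 30 minutes leg 1 → 13:04 UTC (May 12).
Add 7 hours and 5 minutes layover in Cape Morrow → 20:09 UTC.
Add 3 hours and 50 minutes leg 2 → 23:59 UTC.
Add 2 hours 34 minutes layover in Saltmere → 02:33 UTC (May 13).
Add 4 hours leg 3 → 06:33 UTC.
Haldor is UTC−2:00, so local arrival = 06:33 − 2:00 = 04:33 on May 13.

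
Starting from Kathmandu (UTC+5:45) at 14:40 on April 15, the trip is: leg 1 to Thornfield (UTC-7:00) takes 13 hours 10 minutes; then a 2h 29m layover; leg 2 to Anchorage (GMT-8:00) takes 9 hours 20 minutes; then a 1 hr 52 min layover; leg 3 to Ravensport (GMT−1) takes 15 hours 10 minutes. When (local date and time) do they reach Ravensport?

01:56 on April 17

Convert departure to UTC: 14:40 − 5:45 = 08:55 UTC on Apr 15.
Add 13 hours and 10 minutes leg 1 → 22:05 UTC.
Add 2 hours and 29 minutes layover in Thornfield → 00:34 UTC (Apr 16).
Add 9 hours 20 minutes leg 2 → 09:54 UTC.
Add 1 hour 52 minutes layover in Anchorage → 11:46 UTC.
Add 15 hours 10 minutes leg 3 → 02:56 UTC (Apr 17).
Ravensport is UTC−1:00, so local arrival = 02:56 − 1:00 = 01:56 on Apr 17.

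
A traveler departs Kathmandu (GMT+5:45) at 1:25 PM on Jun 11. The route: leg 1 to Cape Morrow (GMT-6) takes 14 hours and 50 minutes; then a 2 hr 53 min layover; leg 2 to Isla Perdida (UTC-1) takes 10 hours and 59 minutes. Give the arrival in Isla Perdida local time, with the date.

Convert departure to UTC: 1:25 PM − 5:45 = 7:40 AM UTC on Jun 11.
Add 14 hours 50 minutes leg 1 → 10:30 PM UTC.
Add 2 hours and 53 minutes layover in Cape Morrow → 1:23 AM UTC (Jun 12).
Add 10 hours 59 minutes leg 2 → 12:22 PM UTC.
Isla Perdida is UTC−1:00, so local arrival = 12:22 PM − 1:00 = 11:22 AM on Jun 12.

11:22 AM on Jun 12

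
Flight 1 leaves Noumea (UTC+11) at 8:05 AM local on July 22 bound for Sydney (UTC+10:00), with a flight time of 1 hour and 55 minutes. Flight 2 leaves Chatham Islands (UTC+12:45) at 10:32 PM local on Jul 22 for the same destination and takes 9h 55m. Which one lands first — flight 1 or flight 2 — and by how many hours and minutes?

the first, by 20 hours 42 minutes

Flight 1 in UTC: 8:05 AM − 11:00 = 9:05 PM on Jul 21.
+1 hour and 55 minutes → arrive 11:00 PM UTC on Jul 21.
Flight 2 in UTC: 10:32 PM − 12:45 = 9:47 AM on Jul 22.
+9 hours 55 minutes → arrive 7:42 PM UTC on Jul 22.
Flight 1 lands earlier by 20 hours 42 minutes.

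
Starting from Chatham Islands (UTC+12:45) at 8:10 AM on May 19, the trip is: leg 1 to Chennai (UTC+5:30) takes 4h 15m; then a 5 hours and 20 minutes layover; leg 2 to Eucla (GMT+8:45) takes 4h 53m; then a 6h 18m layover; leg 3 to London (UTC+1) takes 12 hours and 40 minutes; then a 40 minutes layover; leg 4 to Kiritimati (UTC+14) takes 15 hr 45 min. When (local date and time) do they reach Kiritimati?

11:16 AM on May 21

Convert departure to UTC: 8:10 AM − 12:45 = 7:25 PM UTC on May 18.
Add 4 hours 15 minutes leg 1 → 11:40 PM UTC.
Add 5 hours 20 minutes layover in Chennai → 5:00 AM UTC (May 19).
Add 4 hours and 53 minutes leg 2 → 9:53 AM UTC.
Add 6 hours 18 minutes layover in Eucla → 4:11 PM UTC.
Add 12 hours 40 minutes leg 3 → 4:51 AM UTC (May 20).
Add 40 minutes layover in London → 5:31 AM UTC.
Add 15 hours 45 minutes leg 4 → 9:16 PM UTC.
Kiritimati is UTC+14:00, so local arrival = 9:16 PM + 14:00 = 11:16 AM on May 21.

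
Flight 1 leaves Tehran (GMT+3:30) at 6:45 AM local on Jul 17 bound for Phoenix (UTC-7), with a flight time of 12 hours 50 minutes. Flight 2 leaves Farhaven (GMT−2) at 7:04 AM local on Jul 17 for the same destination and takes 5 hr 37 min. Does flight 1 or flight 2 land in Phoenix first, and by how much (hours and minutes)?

the second, by 1 hour 24 minutes

Flight 1 in UTC: 6:45 AM − 3:30 = 3:15 AM on Jul 17.
+12 hours and 50 minutes → arrive 4:05 PM UTC on Jul 17.
Flight 2 in UTC: 7:04 AM + 2:00 = 9:04 AM on Jul 17.
+5 hours 37 minutes → arrive 2:41 PM UTC on Jul 17.
Flight 2 lands earlier by 1 hour 24 minutes.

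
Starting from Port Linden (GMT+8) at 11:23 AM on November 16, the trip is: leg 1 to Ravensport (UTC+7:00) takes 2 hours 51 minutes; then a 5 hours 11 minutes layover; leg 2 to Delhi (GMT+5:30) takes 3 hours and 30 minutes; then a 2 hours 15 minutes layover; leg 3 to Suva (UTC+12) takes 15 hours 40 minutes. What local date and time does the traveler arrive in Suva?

8:50 PM on November 17

Convert departure to UTC: 11:23 AM − 8:00 = 3:23 AM UTC on Nov 16.
Add 2 hours 51 minutes leg 1 → 6:14 AM UTC.
Add 5 hours 11 minutes layover in Ravensport → 11:25 AM UTC.
Add 3 hours 30 minutes leg 2 → 2:55 PM UTC.
Add 2 hours 15 minutes layover in Delhi → 5:10 PM UTC.
Add 15 hours 40 minutes leg 3 → 8:50 AM UTC (Nov 17).
Suva is UTC+12:00, so local arrival = 8:50 AM + 12:00 = 8:50 PM on Nov 17.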